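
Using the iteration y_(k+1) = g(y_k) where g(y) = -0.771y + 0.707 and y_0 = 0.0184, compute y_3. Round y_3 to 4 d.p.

y_1 = g(0.018400) = 0.692814
y_2 = g(0.692814) = 0.172841
y_3 = g(0.172841) = 0.573740

0.5737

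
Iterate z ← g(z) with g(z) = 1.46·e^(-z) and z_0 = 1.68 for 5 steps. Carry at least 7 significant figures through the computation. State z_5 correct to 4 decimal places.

z_1 = g(1.680000) = 0.272106
z_2 = g(0.272106) = 1.112189
z_3 = g(1.112189) = 0.480104
z_4 = g(0.480104) = 0.903330
z_5 = g(0.903330) = 0.591618

0.5916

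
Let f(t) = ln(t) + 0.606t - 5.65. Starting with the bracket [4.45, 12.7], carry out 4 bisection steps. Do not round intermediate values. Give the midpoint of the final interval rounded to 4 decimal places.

f(4.450000) = -1.460396, f(12.700000) = 4.587802 (opposite signs)
step 1: m = 8.575000, f(m) = 1.695301 > 0 → root in [4.450000, 8.575000]
step 2: m = 6.512500, f(m) = 0.170298 > 0 → root in [4.450000, 6.512500]
step 3: m = 5.481250, f(m) = -0.627029 < 0 → root in [5.481250, 6.512500]
step 4: m = 5.996875, f(m) = -0.224655 < 0 → root in [5.996875, 6.512500]
Midpoint of [5.996875, 6.512500] = 6.254687

6.2547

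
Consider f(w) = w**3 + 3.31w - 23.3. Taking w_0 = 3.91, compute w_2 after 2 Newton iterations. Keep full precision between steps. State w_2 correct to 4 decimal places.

2.5267

f'(w) = 3w**2 + 3.31
w_0 = 3.910000: f = 49.418571, f' = 49.174300 → w_1 = 3.910000 - (49.418571)/(49.174300) = 2.905033
w_1 = 2.905033: f = 10.831849, f' = 28.627642 → w_2 = 2.905033 - (10.831849)/(28.627642) = 2.526662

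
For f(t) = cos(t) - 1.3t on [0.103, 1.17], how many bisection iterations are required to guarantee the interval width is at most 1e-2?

Initial width b − a = 1.17 − 0.103 = 1.067000.
After n steps the width is (b−a)/2^n; need (b−a)/2^n ≤ 1e-2.
So n ≥ log₂(1.067000/1e-2) = log₂(106.7000) ≈ 6.7374.
Hence n = 7.

7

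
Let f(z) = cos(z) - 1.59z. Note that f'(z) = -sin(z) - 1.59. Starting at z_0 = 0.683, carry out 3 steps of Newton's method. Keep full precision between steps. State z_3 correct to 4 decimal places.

0.5396

Newton update: z ← z − f(z)/f'(z).
z_0 = 0.683000: f = -0.310287, f' = -2.221123 → z_1 = 0.683000 - (-0.310287)/(-2.221123) = 0.543302
z_1 = 0.543302: f = -0.007843, f' = -2.106965 → z_2 = 0.543302 - (-0.007843)/(-2.106965) = 0.539579
z_2 = 0.539579: f = -0.000006, f' = -2.103775 → z_3 = 0.539579 - (-0.000006)/(-2.103775) = 0.539576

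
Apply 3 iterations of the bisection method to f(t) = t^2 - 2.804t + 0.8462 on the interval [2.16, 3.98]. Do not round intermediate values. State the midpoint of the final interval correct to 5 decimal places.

2.50125

f(2.160000) = -0.544840, f(3.980000) = 5.526680 (opposite signs)
step 1: m = 3.070000, f(m) = 1.662820 > 0 → root in [2.160000, 3.070000]
step 2: m = 2.615000, f(m) = 0.351965 > 0 → root in [2.160000, 2.615000]
step 3: m = 2.387500, f(m) = -0.148194 < 0 → root in [2.387500, 2.615000]
Midpoint of [2.387500, 2.615000] = 2.501250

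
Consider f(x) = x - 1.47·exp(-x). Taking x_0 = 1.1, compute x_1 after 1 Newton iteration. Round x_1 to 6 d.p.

f'(x) = 1 + 1.47·exp(-x)
x_0 = 1.100000: f = 0.610680, f' = 1.489320 → x_1 = 1.100000 - (0.610680)/(1.489320) = 0.689961

0.689961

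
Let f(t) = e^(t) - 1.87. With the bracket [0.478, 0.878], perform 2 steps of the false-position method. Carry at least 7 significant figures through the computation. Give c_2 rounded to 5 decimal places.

f(0.478000) = -0.257155, f(0.878000) = 0.536083
step 1: c = 0.607673, f(c) = -0.033845 < 0 → new bracket [0.607673, 0.878000]
step 2: c = 0.623727, f(c) = -0.004131 < 0 → new bracket [0.623727, 0.878000]

0.62373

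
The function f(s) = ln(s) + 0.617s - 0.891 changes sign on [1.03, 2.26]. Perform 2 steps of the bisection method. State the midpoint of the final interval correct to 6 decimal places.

f(1.030000) = -0.225931, f(2.260000) = 1.318785 (opposite signs)
step 1: m = 1.645000, f(m) = 0.621705 > 0 → root in [1.030000, 1.645000]
step 2: m = 1.337500, f(m) = 0.225040 > 0 → root in [1.030000, 1.337500]
Midpoint of [1.030000, 1.337500] = 1.183750

1.183750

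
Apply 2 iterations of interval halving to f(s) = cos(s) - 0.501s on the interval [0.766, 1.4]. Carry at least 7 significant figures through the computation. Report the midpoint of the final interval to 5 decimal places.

1.00375

f(0.766000) = 0.336923, f(1.400000) = -0.531433 (opposite signs)
step 1: m = 1.083000, f(m) = -0.073903 < 0 → root in [0.766000, 1.083000]
step 2: m = 0.924500, f(m) = 0.139059 > 0 → root in [0.924500, 1.083000]
Midpoint of [0.924500, 1.083000] = 1.003750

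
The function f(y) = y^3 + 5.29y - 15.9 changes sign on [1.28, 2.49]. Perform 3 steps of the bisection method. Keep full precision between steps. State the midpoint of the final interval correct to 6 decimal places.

f(1.280000) = -7.031648, f(2.490000) = 12.710349 (opposite signs)
step 1: m = 1.885000, f(m) = 0.769479 > 0 → root in [1.280000, 1.885000]
step 2: m = 1.582500, f(m) = -3.565510 < 0 → root in [1.582500, 1.885000]
step 3: m = 1.733750, f(m) = -1.517002 < 0 → root in [1.733750, 1.885000]
Midpoint of [1.733750, 1.885000] = 1.809375

1.809375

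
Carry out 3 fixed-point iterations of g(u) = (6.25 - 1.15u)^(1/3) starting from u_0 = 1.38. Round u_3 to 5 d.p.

1.63563

u_1 = g(1.380000) = 1.670662
u_2 = g(1.670662) = 1.629748
u_3 = g(1.629748) = 1.635632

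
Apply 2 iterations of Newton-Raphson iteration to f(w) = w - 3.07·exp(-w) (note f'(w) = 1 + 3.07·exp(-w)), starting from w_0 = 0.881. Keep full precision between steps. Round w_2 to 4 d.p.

w_0 = 0.881000: f = -0.391111, f' = 2.272111 → w_1 = 0.881000 - (-0.391111)/(2.272111) = 1.053135
w_1 = 1.053135: f = -0.017810, f' = 2.070946 → w_2 = 1.053135 - (-0.017810)/(2.070946) = 1.061736

1.0617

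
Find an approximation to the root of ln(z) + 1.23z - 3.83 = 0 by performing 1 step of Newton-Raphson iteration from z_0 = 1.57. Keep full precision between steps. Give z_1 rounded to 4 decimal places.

2.3455

f'(z) = 1/z + 1.23
z_0 = 1.570000: f = -1.447824, f' = 1.866943 → z_1 = 1.570000 - (-1.447824)/(1.866943) = 2.345506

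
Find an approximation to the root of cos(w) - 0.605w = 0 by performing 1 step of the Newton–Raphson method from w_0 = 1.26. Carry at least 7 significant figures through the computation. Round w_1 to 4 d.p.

f'(w) = -sin(w) - 0.605
w_0 = 1.260000: f = -0.456483, f' = -1.557090 → w_1 = 1.260000 - (-0.456483)/(-1.557090) = 0.966836

0.9668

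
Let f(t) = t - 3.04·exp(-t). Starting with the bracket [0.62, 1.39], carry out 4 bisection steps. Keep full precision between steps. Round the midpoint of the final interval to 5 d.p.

1.07719

f(0.620000) = -1.015351, f(1.390000) = 0.632811 (opposite signs)
step 1: m = 1.005000, f(m) = -0.107776 < 0 → root in [1.005000, 1.390000]
step 2: m = 1.197500, f(m) = 0.279578 > 0 → root in [1.005000, 1.197500]
step 3: m = 1.101250, f(m) = 0.090586 > 0 → root in [1.005000, 1.101250]
step 4: m = 1.053125, f(m) = -0.007367 < 0 → root in [1.053125, 1.101250]
Midpoint of [1.053125, 1.101250] = 1.077187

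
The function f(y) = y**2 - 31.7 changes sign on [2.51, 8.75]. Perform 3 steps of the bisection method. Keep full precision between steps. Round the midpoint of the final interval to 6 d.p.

6.020000

f(2.510000) = -25.399900, f(8.750000) = 44.862500 (opposite signs)
step 1: m = 5.630000, f(m) = -0.003100 < 0 → root in [5.630000, 8.750000]
step 2: m = 7.190000, f(m) = 19.996100 > 0 → root in [5.630000, 7.190000]
step 3: m = 6.410000, f(m) = 9.388100 > 0 → root in [5.630000, 6.410000]
Midpoint of [5.630000, 6.410000] = 6.020000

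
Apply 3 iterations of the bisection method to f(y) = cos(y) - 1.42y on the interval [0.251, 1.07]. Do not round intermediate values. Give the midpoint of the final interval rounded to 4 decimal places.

0.6093

f(0.251000) = 0.612245, f(1.070000) = -1.039276 (opposite signs)
step 1: m = 0.660500, f(m) = -0.148224 < 0 → root in [0.251000, 0.660500]
step 2: m = 0.455750, f(m) = 0.250766 > 0 → root in [0.455750, 0.660500]
step 3: m = 0.558125, f(m) = 0.055712 > 0 → root in [0.558125, 0.660500]
Midpoint of [0.558125, 0.660500] = 0.609313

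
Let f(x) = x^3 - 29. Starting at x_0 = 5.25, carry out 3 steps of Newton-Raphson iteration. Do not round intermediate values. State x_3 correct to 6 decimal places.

f'(x) = 3x^2
x_0 = 5.250000: f = 115.703125, f' = 82.687500 → x_1 = 5.250000 - (115.703125)/(82.687500) = 3.850718
x_1 = 3.850718: f = 28.098562, f' = 44.484089 → x_2 = 3.850718 - (28.098562)/(44.484089) = 3.219064
x_2 = 3.219064: f = 4.357138, f' = 31.087117 → x_3 = 3.219064 - (4.357138)/(31.087117) = 3.078905

3.078905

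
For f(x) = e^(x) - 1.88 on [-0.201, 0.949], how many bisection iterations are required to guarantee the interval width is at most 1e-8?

27

Initial width b − a = 0.949 − -0.201 = 1.150000.
After n steps the width is (b−a)/2^n; need (b−a)/2^n ≤ 1e-8.
So n ≥ log₂(1.150000/1e-8) = log₂(115000000.0000) ≈ 26.7771.
Hence n = 27.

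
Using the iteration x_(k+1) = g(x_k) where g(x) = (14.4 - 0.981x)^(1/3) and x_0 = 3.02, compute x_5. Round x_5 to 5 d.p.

x_1 = g(3.020000) = 2.253074
x_2 = g(2.253074) = 2.301432
x_3 = g(2.301432) = 2.298442
x_4 = g(2.298442) = 2.298627
x_5 = g(2.298627) = 2.298616

2.29862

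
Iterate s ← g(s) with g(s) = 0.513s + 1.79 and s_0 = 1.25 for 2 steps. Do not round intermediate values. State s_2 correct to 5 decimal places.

3.03723

s_1 = g(1.250000) = 2.431250
s_2 = g(2.431250) = 3.037231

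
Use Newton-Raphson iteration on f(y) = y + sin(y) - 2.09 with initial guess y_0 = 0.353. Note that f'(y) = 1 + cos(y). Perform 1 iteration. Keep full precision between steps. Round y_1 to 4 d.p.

y_0 = 0.353000: f = -1.391286, f' = 1.938340 → y_1 = 0.353000 - (-1.391286)/(1.938340) = 1.070772

1.0708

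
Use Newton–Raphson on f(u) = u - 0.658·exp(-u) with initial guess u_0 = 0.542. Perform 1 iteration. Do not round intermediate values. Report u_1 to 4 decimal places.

0.4268

Newton update: u ← u − f(u)/f'(u).
f'(u) = 1 + 0.658·exp(-u)
u_0 = 0.542000: f = 0.159318, f' = 1.382682 → u_1 = 0.542000 - (0.159318)/(1.382682) = 0.426776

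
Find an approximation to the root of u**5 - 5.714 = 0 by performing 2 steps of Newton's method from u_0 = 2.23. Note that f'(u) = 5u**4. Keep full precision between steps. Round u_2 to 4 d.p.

1.5660

Newton update: u ← u − f(u)/f'(u).
u_0 = 2.230000: f = 49.433308, f' = 123.648672 → u_1 = 2.230000 - (49.433308)/(123.648672) = 1.830212
u_1 = 1.830212: f = 14.821557, f' = 56.101593 → u_2 = 1.830212 - (14.821557)/(56.101593) = 1.566020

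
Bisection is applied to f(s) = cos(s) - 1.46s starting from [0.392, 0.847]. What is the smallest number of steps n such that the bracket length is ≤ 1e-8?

26

Initial width b − a = 0.847 − 0.392 = 0.455000.
After n steps the width is (b−a)/2^n; need (b−a)/2^n ≤ 1e-8.
So n ≥ log₂(0.455000/1e-8) = log₂(45500000.0000) ≈ 25.4394.
Hence n = 26.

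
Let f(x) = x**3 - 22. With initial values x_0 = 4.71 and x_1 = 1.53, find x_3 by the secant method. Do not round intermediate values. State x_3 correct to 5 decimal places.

3.36745

f(x_0) = 82.487111, f(x_1) = -18.418423
x_2 = 1.530000 - (-18.418423)·(1.530000 - 4.710000)/(-18.418423 - (82.487111)) = 2.110450; f(x_2) = -12.600062
x_3 = 2.110450 - (-12.600062)·(2.110450 - 1.530000)/(-12.600062 - (-18.418423)) = 3.367453; f(x_3) = 16.186053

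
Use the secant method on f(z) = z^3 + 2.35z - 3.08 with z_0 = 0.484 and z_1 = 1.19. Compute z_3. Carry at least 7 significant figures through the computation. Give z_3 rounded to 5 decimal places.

f(z_0) = -1.829220, f(z_1) = 1.401659
z_2 = 1.190000 - (1.401659)·(1.190000 - 0.484000)/(1.401659 - (-1.829220)) = 0.883715; f(z_2) = -0.313133
z_3 = 0.883715 - (-0.313133)·(0.883715 - 1.190000)/(-0.313133 - (1.401659)) = 0.939644; f(z_3) = -0.042194

0.93964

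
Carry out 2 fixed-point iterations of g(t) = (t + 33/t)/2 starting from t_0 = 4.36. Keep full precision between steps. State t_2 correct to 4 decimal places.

5.7486

t_1 = g(4.360000) = 5.964404
t_2 = g(5.964404) = 5.748614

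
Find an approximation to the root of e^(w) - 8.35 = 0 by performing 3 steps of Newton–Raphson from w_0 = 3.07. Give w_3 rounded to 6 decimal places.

2.123512

Newton update: w ← w − f(w)/f'(w).
f'(w) = e^(w)
w_0 = 3.070000: f = 13.191903, f' = 21.541903 → w_1 = 3.070000 - (13.191903)/(21.541903) = 2.457617
w_1 = 2.457617: f = 3.326948, f' = 11.676948 → w_2 = 2.457617 - (3.326948)/(11.676948) = 2.172701
w_2 = 2.172701: f = 0.431970, f' = 8.781970 → w_3 = 2.172701 - (0.431970)/(8.781970) = 2.123512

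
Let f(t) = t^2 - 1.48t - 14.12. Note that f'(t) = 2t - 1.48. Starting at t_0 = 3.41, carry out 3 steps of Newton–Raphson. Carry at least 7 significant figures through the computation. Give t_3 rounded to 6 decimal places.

Newton update: t ← t − f(t)/f'(t).
t_0 = 3.410000: f = -7.538700, f' = 5.340000 → t_1 = 3.410000 - (-7.538700)/(5.340000) = 4.821742
t_1 = 4.821742: f = 1.993014, f' = 8.163483 → t_2 = 4.821742 - (1.993014)/(8.163483) = 4.577604
t_2 = 4.577604: f = 0.059603, f' = 7.675208 → t_3 = 4.577604 - (0.059603)/(7.675208) = 4.569838

4.569838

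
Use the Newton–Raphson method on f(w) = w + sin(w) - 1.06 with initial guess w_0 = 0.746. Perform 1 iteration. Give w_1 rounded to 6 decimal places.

0.535723

Newton update: w ← w − f(w)/f'(w).
f'(w) = 1 + cos(w)
w_0 = 0.746000: f = 0.364707, f' = 1.734410 → w_1 = 0.746000 - (0.364707)/(1.734410) = 0.535723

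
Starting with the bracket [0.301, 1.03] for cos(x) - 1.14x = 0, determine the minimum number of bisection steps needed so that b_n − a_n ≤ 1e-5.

Initial width b − a = 1.03 − 0.301 = 0.729000.
After n steps the width is (b−a)/2^n; need (b−a)/2^n ≤ 1e-5.
So n ≥ log₂(0.729000/1e-5) = log₂(72900.0000) ≈ 16.1536.
Hence n = 17.

17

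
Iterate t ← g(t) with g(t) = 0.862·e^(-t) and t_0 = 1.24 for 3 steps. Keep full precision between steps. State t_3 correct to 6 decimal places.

0.440345

t_1 = g(1.240000) = 0.249449
t_2 = g(0.249449) = 0.671696
t_3 = g(0.671696) = 0.440345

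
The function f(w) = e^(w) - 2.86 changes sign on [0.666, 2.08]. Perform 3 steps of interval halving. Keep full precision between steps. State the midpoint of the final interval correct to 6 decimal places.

1.107875

f(0.666000) = -0.913564, f(2.080000) = 5.144469 (opposite signs)
step 1: m = 1.373000, f(m) = 1.087174 > 0 → root in [0.666000, 1.373000]
step 2: m = 1.019500, f(m) = -0.088191 < 0 → root in [1.019500, 1.373000]
step 3: m = 1.196250, f(m) = 0.447690 > 0 → root in [1.019500, 1.196250]
Midpoint of [1.019500, 1.196250] = 1.107875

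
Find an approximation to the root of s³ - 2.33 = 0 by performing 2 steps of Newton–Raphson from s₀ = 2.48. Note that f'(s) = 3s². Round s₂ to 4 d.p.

1.4316

Newton update: s ← s − f(s)/f'(s).
s_0 = 2.480000: f = 12.922992, f' = 18.451200 → s_1 = 2.480000 - (12.922992)/(18.451200) = 1.779612
s_1 = 1.779612: f = 3.306068, f' = 9.501061 → s_2 = 1.779612 - (3.306068)/(9.501061) = 1.431644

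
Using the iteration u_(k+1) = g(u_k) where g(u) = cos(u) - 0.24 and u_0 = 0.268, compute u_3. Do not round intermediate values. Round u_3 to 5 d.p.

0.63325

u_1 = g(0.268000) = 0.724302
u_2 = g(0.724302) = 0.508962
u_3 = g(0.508962) = 0.633251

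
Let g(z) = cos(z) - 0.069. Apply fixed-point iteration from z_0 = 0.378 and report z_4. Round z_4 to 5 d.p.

0.65187

z_1 = g(0.378000) = 0.860405
z_2 = g(0.860405) = 0.583131
z_3 = g(0.583131) = 0.765743
z_4 = g(0.765743) = 0.651868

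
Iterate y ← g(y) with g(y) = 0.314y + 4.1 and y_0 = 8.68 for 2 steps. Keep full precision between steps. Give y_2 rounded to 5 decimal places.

6.24321

y_1 = g(8.680000) = 6.825520
y_2 = g(6.825520) = 6.243213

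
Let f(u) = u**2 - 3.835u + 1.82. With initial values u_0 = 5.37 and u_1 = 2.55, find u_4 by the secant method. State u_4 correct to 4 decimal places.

3.2552

Secant update: u_(k+1) = u_k − f(u_k)·(u_k − u_(k-1))/(f(u_k) − f(u_(k-1))).
f(u_0) = 10.062950, f(u_1) = -1.456750
u_2 = 2.550000 - (-1.456750)·(2.550000 - 5.370000)/(-1.456750 - (10.062950)) = 2.906610; f(u_2) = -0.878469
u_3 = 2.906610 - (-0.878469)·(2.906610 - 2.550000)/(-0.878469 - (-1.456750)) = 3.448336; f(u_3) = 0.486652
u_4 = 3.448336 - (0.486652)·(3.448336 - 2.906610)/(0.486652 - (-0.878469)) = 3.255216; f(u_4) = -0.067323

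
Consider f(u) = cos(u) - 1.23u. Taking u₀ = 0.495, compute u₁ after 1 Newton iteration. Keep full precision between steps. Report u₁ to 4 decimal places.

f'(u) = -sin(u) - 1.23
u_0 = 0.495000: f = 0.271119, f' = -1.705032 → u_1 = 0.495000 - (0.271119)/(-1.705032) = 0.654011

0.6540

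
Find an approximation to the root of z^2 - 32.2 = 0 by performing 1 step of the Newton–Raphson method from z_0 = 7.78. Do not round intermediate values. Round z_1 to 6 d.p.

Newton update: z ← z − f(z)/f'(z).
f'(z) = 2z
z_0 = 7.780000: f = 28.328400, f' = 15.560000 → z_1 = 7.780000 - (28.328400)/(15.560000) = 5.959409

5.959409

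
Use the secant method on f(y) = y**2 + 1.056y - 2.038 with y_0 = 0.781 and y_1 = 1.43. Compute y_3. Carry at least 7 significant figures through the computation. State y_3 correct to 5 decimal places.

0.99051

f(y_0) = -0.603303, f(y_1) = 1.516980
y_2 = 1.430000 - (1.516980)·(1.430000 - 0.781000)/(1.516980 - (-0.603303)) = 0.965666; f(y_2) = -0.085747
y_3 = 0.965666 - (-0.085747)·(0.965666 - 1.430000)/(-0.085747 - (1.516980)) = 0.990508; f(y_3) = -0.010918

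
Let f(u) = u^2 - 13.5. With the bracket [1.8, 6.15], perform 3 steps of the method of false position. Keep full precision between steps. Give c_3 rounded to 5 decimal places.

False-position update: c = (a·f(b) − b·f(a))/(f(b) − f(a)); replace the endpoint whose sign matches f(c).
f(1.800000) = -10.260000, f(6.150000) = 24.322500
step 1: c = 3.090566, f(c) = -3.948402 < 0 → new bracket [3.090566, 6.150000]
step 2: c = 3.517856, f(c) = -1.124689 < 0 → new bracket [3.517856, 6.150000]
step 3: c = 3.634189, f(c) = -0.292671 < 0 → new bracket [3.634189, 6.150000]

3.63419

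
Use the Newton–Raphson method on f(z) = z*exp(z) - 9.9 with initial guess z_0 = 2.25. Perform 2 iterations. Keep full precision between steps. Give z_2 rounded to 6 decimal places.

f'(z) = (z+1)*exp(z)
z_0 = 2.250000: f = 11.447406, f' = 30.835141 → z_1 = 2.250000 - (11.447406)/(30.835141) = 1.878755
z_1 = 1.878755: f = 2.397102, f' = 18.842450 → z_2 = 1.878755 - (2.397102)/(18.842450) = 1.751536

1.751536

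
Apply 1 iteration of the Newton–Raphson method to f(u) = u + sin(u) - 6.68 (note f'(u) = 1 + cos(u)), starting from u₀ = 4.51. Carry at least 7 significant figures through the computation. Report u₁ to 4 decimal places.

8.4520

u_0 = 4.510000: f = -3.149589, f' = 0.798990 → u_1 = 4.510000 - (-3.149589)/(0.798990) = 8.451964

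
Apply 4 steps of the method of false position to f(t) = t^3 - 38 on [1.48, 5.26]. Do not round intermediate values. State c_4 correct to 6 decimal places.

3.285998

f(1.480000) = -34.758208, f(5.260000) = 107.531576
step 1: c = 2.403369, f(c) = -24.117696 < 0 → new bracket [2.403369, 5.260000]
step 2: c = 2.926694, f(c) = -12.931284 < 0 → new bracket [2.926694, 5.260000]
step 3: c = 3.177167, f(c) = -5.928441 < 0 → new bracket [3.177167, 5.260000]
step 4: c = 3.285998, f(c) = -2.518516 < 0 → new bracket [3.285998, 5.260000]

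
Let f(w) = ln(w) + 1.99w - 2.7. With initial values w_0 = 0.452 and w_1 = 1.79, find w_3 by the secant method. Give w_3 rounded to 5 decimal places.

f(w_0) = -2.594593, f(w_1) = 1.444316
w_2 = 1.790000 - (1.444316)·(1.790000 - 0.452000)/(1.444316 - (-2.594593)) = 1.311531; f(w_2) = 0.181141
w_3 = 1.311531 - (0.181141)·(1.311531 - 1.790000)/(0.181141 - (1.444316)) = 1.242918; f(w_3) = -0.009133

1.24292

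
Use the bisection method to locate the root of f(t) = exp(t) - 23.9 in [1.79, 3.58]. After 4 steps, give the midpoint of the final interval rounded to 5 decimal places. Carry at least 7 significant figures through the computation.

3.18844

f(1.790000) = -17.910548, f(3.580000) = 11.973541 (opposite signs)
step 1: m = 2.685000, f(m) = -9.241799 < 0 → root in [2.685000, 3.580000]
step 2: m = 3.132500, f(m) = -0.968764 < 0 → root in [3.132500, 3.580000]
step 3: m = 3.356250, f(m) = 4.781434 > 0 → root in [3.132500, 3.356250]
step 4: m = 3.244375, f(m) = 1.745677 > 0 → root in [3.132500, 3.244375]
Midpoint of [3.132500, 3.244375] = 3.188438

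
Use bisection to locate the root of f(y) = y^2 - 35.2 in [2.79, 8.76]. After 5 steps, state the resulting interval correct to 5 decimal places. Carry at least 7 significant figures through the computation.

[5.77500, 5.96156]

f(2.790000) = -27.415900, f(8.760000) = 41.537600 (opposite signs)
step 1: m = 5.775000, f(m) = -1.849375 < 0 → root in [5.775000, 8.760000]
step 2: m = 7.267500, f(m) = 17.616556 > 0 → root in [5.775000, 7.267500]
step 3: m = 6.521250, f(m) = 7.326702 > 0 → root in [5.775000, 6.521250]
step 4: m = 6.148125, f(m) = 2.599441 > 0 → root in [5.775000, 6.148125]
step 5: m = 5.961563, f(m) = 0.340227 > 0 → root in [5.775000, 5.961563]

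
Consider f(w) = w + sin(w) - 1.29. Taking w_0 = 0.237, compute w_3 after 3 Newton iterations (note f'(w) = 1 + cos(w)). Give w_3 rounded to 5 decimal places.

0.66945

Newton update: w ← w − f(w)/f'(w).
w_0 = 0.237000: f = -0.818212, f' = 1.972047 → w_1 = 0.237000 - (-0.818212)/(1.972047) = 0.651905
w_1 = 0.651905: f = -0.031393, f' = 1.794929 → w_2 = 0.651905 - (-0.031393)/(1.794929) = 0.669395
w_2 = 0.669395: f = -0.000093, f' = 1.784197 → w_3 = 0.669395 - (-0.000093)/(1.784197) = 0.669447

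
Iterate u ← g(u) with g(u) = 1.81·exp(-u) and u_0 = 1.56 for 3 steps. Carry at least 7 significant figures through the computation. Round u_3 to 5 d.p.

u_1 = g(1.560000) = 0.380346
u_2 = g(0.380346) = 1.237361
u_3 = g(1.237361) = 0.525170

0.52517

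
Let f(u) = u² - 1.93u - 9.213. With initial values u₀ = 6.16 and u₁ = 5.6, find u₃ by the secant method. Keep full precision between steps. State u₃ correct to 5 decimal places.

4.20297

f(u_0) = 16.843800, f(u_1) = 11.339000
u_2 = 5.600000 - (11.339000)·(5.600000 - 6.160000)/(11.339000 - (16.843800)) = 4.446490; f(u_2) = 1.976550
u_3 = 4.446490 - (1.976550)·(4.446490 - 5.600000)/(1.976550 - (11.339000)) = 4.202968; f(u_3) = 0.340209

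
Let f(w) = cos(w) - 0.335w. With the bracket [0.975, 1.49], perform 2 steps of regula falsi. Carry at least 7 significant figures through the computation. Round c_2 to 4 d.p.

False-position update: c = (a·f(b) − b·f(a))/(f(b) − f(a)); replace the endpoint whose sign matches f(c).
f(0.975000) = 0.234543, f(1.490000) = -0.418442
step 1: c = 1.159981, f(c) = 0.010763 > 0 → new bracket [1.159981, 1.490000]
step 2: c = 1.168257, f(c) = 0.000390 > 0 → new bracket [1.168257, 1.490000]

1.1683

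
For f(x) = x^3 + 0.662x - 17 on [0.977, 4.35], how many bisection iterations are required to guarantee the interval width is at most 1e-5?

Initial width b − a = 4.35 − 0.977 = 3.373000.
After n steps the width is (b−a)/2^n; need (b−a)/2^n ≤ 1e-5.
So n ≥ log₂(3.373000/1e-5) = log₂(337300.0000) ≈ 18.3637.
Hence n = 19.

19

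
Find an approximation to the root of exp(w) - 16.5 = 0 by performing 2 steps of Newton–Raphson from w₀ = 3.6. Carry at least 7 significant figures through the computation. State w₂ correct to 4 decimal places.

2.8316

Newton update: w ← w − f(w)/f'(w).
f'(w) = exp(w)
w_0 = 3.600000: f = 20.098234, f' = 36.598234 → w_1 = 3.600000 - (20.098234)/(36.598234) = 3.050841
w_1 = 3.050841: f = 4.633119, f' = 21.133119 → w_2 = 3.050841 - (4.633119)/(21.133119) = 2.831606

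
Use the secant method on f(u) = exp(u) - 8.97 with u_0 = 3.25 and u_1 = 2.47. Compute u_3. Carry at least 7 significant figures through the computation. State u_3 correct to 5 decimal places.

f(u_0) = 16.820340, f(u_1) = 2.852447
u_2 = 2.470000 - (2.852447)·(2.470000 - 3.250000)/(2.852447 - (16.820340)) = 2.310713; f(u_2) = 1.111607
u_3 = 2.310713 - (1.111607)·(2.310713 - 2.470000)/(1.111607 - (2.852447)) = 2.209000; f(u_3) = 0.136608

2.20900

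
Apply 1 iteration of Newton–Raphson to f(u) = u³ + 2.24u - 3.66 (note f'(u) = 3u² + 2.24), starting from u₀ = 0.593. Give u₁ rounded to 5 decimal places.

1.23737

u_0 = 0.593000: f = -2.123152, f' = 3.294947 → u_1 = 0.593000 - (-2.123152)/(3.294947) = 1.237366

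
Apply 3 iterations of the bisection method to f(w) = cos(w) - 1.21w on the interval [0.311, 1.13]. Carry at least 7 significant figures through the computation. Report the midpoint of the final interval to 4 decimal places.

f(0.311000) = 0.575718, f(1.130000) = -0.940640 (opposite signs)
step 1: m = 0.720500, f(m) = -0.120329 < 0 → root in [0.311000, 0.720500]
step 2: m = 0.515750, f(m) = 0.245866 > 0 → root in [0.515750, 0.720500]
step 3: m = 0.618125, f(m) = 0.067035 > 0 → root in [0.618125, 0.720500]
Midpoint of [0.618125, 0.720500] = 0.669312

0.6693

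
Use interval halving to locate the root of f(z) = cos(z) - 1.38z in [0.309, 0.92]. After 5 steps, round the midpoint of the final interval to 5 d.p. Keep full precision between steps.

0.60495

f(0.309000) = 0.526218, f(0.920000) = -0.663780 (opposite signs)
step 1: m = 0.614500, f(m) = -0.030948 < 0 → root in [0.309000, 0.614500]
step 2: m = 0.461750, f(m) = 0.258059 > 0 → root in [0.461750, 0.614500]
step 3: m = 0.538125, f(m) = 0.116059 > 0 → root in [0.538125, 0.614500]
step 4: m = 0.576313, f(m) = 0.043167 > 0 → root in [0.576313, 0.614500]
step 5: m = 0.595406, f(m) = 0.006260 > 0 → root in [0.595406, 0.614500]
Midpoint of [0.595406, 0.614500] = 0.604953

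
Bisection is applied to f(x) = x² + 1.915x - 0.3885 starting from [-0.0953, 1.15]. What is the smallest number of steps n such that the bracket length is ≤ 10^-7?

Initial width b − a = 1.15 − -0.0953 = 1.245300.
After n steps the width is (b−a)/2^n; need (b−a)/2^n ≤ 10^-7.
So n ≥ log₂(1.245300/10^-7) = log₂(12453000.0000) ≈ 23.5700.
Hence n = 24.

24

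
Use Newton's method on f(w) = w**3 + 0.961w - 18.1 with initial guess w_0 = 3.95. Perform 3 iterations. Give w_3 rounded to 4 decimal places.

Newton update: w ← w − f(w)/f'(w).
f'(w) = 3w**2 + 0.961
w_0 = 3.950000: f = 47.325825, f' = 47.768500 → w_1 = 3.950000 - (47.325825)/(47.768500) = 2.959267
w_1 = 2.959267: f = 10.658932, f' = 27.232785 → w_2 = 2.959267 - (10.658932)/(27.232785) = 2.567866
w_2 = 2.567866: f = 1.300070, f' = 20.742813 → w_3 = 2.567866 - (1.300070)/(20.742813) = 2.505191

2.5052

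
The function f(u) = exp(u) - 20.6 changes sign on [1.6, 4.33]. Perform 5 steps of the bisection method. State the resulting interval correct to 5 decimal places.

f(1.600000) = -15.646968, f(4.330000) = 55.344287 (opposite signs)
step 1: m = 2.965000, f(m) = -1.205297 < 0 → root in [2.965000, 4.330000]
step 2: m = 3.647500, f(m) = 17.778600 > 0 → root in [2.965000, 3.647500]
step 3: m = 3.306250, f(m) = 6.682624 > 0 → root in [2.965000, 3.306250]
step 4: m = 3.135625, f(m) = 2.403008 > 0 → root in [2.965000, 3.135625]
step 5: m = 3.050312, f(m) = 0.521944 > 0 → root in [2.965000, 3.050312]

[2.96500, 3.05031]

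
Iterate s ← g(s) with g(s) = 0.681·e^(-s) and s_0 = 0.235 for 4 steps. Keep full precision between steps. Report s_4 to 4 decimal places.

s_1 = g(0.235000) = 0.538379
s_2 = g(0.538379) = 0.397495
s_3 = g(0.397495) = 0.457633
s_4 = g(0.457633) = 0.430923

0.4309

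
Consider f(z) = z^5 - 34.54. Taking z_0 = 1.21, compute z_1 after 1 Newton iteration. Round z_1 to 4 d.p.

f'(z) = 5z^4
z_0 = 1.210000: f = -31.946258, f' = 10.717944 → z_1 = 1.210000 - (-31.946258)/(10.717944) = 4.190633

4.1906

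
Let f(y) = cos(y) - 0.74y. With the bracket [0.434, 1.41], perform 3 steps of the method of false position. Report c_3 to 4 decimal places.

f(0.434000) = 0.586131, f(1.410000) = -0.883296
step 1: c = 0.823311, f(c) = 0.070547 > 0 → new bracket [0.823311, 1.410000]
step 2: c = 0.866703, f(c) = 0.005983 > 0 → new bracket [0.866703, 1.410000]
step 3: c = 0.870358, f(c) = 0.000488 > 0 → new bracket [0.870358, 1.410000]

0.8704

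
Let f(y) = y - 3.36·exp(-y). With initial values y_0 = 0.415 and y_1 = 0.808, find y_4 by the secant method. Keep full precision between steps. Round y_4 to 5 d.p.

1.10866

f(y_0) = -1.803743, f(y_1) = -0.689716
y_2 = 0.808000 - (-0.689716)·(0.808000 - 0.415000)/(-0.689716 - (-1.803743)) = 1.051314; f(y_2) = -0.122934
y_3 = 1.051314 - (-0.122934)·(1.051314 - 0.808000)/(-0.122934 - (-0.689716)) = 1.104088; f(y_3) = -0.009796
y_4 = 1.104088 - (-0.009796)·(1.104088 - 1.051314)/(-0.009796 - (-0.122934)) = 1.108657; f(y_4) = -0.000148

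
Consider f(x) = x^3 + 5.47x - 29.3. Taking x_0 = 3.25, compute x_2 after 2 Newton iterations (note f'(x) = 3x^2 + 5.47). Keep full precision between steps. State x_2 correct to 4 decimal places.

2.5055

x_0 = 3.250000: f = 22.805625, f' = 37.157500 → x_1 = 3.250000 - (22.805625)/(37.157500) = 2.636244
x_1 = 2.636244: f = 3.441587, f' = 26.319353 → x_2 = 2.636244 - (3.441587)/(26.319353) = 2.505482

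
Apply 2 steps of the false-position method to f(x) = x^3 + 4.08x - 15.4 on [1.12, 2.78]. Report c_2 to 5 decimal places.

1.88357

f(1.120000) = -9.425472, f(2.780000) = 17.427352
step 1: c = 1.702668, f(c) = -3.516946 < 0 → new bracket [1.702668, 2.780000]
step 2: c = 1.883573, f(c) = -1.032399 < 0 → new bracket [1.883573, 2.780000]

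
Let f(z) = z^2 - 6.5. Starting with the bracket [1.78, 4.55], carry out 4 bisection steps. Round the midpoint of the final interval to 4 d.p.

2.5591

f(1.780000) = -3.331600, f(4.550000) = 14.202500 (opposite signs)
step 1: m = 3.165000, f(m) = 3.517225 > 0 → root in [1.780000, 3.165000]
step 2: m = 2.472500, f(m) = -0.386744 < 0 → root in [2.472500, 3.165000]
step 3: m = 2.818750, f(m) = 1.445352 > 0 → root in [2.472500, 2.818750]
step 4: m = 2.645625, f(m) = 0.499332 > 0 → root in [2.472500, 2.645625]
Midpoint of [2.472500, 2.645625] = 2.559063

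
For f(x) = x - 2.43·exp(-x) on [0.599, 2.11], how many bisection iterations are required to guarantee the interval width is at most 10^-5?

18

Initial width b − a = 2.11 − 0.599 = 1.511000.
After n steps the width is (b−a)/2^n; need (b−a)/2^n ≤ 10^-5.
So n ≥ log₂(1.511000/10^-5) = log₂(151100.0000) ≈ 17.2051.
Hence n = 18.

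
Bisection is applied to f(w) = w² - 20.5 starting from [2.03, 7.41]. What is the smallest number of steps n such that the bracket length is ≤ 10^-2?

10

Initial width b − a = 7.41 − 2.03 = 5.380000.
After n steps the width is (b−a)/2^n; need (b−a)/2^n ≤ 10^-2.
So n ≥ log₂(5.380000/10^-2) = log₂(538.0000) ≈ 9.0715.
Hence n = 10.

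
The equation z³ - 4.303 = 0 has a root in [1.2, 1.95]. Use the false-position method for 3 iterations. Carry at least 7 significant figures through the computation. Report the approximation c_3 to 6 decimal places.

1.623753

f(1.200000) = -2.575000, f(1.950000) = 3.111875
step 1: c = 1.539598, f(c) = -0.653597 < 0 → new bracket [1.539598, 1.950000]
step 2: c = 1.610834, f(c) = -0.123231 < 0 → new bracket [1.610834, 1.950000]
step 3: c = 1.623753, f(c) = -0.021853 < 0 → new bracket [1.623753, 1.950000]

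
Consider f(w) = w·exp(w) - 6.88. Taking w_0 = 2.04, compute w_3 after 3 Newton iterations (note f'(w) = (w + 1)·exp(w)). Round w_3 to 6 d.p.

Newton update: w ← w − f(w)/f'(w).
w_0 = 2.040000: f = 8.808843, f' = 23.379452 → w_1 = 2.040000 - (8.808843)/(23.379452) = 1.663223
w_1 = 1.663223: f = 1.895643, f' = 14.051932 → w_2 = 1.663223 - (1.895643)/(14.051932) = 1.528320
w_2 = 1.528320: f = 0.166207, f' = 11.656632 → w_3 = 1.528320 - (0.166207)/(11.656632) = 1.514062

1.514062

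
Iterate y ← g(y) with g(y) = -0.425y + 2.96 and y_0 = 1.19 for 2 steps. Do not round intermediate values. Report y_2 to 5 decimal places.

y_1 = g(1.190000) = 2.454250
y_2 = g(2.454250) = 1.916944

1.91694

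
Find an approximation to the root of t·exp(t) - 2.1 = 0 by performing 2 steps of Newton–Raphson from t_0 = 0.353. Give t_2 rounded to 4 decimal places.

0.9356

Newton update: t ← t − f(t)/f'(t).
f'(t) = (t + 1)·exp(t)
t_0 = 0.353000: f = -1.597564, f' = 1.925767 → t_1 = 0.353000 - (-1.597564)/(1.925767) = 1.182573
t_1 = 1.182573: f = 1.758449, f' = 7.121207 → t_2 = 1.182573 - (1.758449)/(7.121207) = 0.935642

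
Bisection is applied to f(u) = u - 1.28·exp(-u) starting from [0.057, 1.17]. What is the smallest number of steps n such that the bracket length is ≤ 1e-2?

Initial width b − a = 1.17 − 0.057 = 1.113000.
After n steps the width is (b−a)/2^n; need (b−a)/2^n ≤ 1e-2.
So n ≥ log₂(1.113000/1e-2) = log₂(111.3000) ≈ 6.7983.
Hence n = 7.

7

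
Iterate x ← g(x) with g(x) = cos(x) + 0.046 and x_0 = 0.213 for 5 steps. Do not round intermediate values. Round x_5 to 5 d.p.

x_1 = g(0.213000) = 1.023401
x_2 = g(1.023401) = 0.566465
x_3 = g(0.566465) = 0.889803
x_4 = g(0.889803) = 0.675565
x_5 = g(0.675565) = 0.826354

0.82635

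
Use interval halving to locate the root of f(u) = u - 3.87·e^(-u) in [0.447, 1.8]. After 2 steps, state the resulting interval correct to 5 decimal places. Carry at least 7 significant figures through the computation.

f(0.447000) = -2.028035, f(1.800000) = 1.160293 (opposite signs)
step 1: m = 1.123500, f(m) = -0.134791 < 0 → root in [1.123500, 1.800000]
step 2: m = 1.461750, f(m) = 0.564567 > 0 → root in [1.123500, 1.461750]

[1.12350, 1.46175]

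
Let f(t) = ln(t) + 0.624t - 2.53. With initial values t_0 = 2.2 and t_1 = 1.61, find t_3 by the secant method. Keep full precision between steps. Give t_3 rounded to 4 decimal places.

f(t_0) = -0.368743, f(t_1) = -1.049126
t_2 = 1.610000 - (-1.049126)·(1.610000 - 2.200000)/(-1.049126 - (-0.368743)) = 2.519758; f(t_2) = -0.033508
t_3 = 2.519758 - (-0.033508)·(2.519758 - 1.610000)/(-0.033508 - (-1.049126)) = 2.549774; f(t_3) = -0.002937

2.5498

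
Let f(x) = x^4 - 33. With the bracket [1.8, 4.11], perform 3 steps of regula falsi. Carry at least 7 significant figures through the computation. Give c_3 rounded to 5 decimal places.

f(1.800000) = -22.502400, f(4.110000) = 252.343042
step 1: c = 1.989126, f(c) = -17.345126 < 0 → new bracket [1.989126, 4.110000]
step 2: c = 2.125531, f(c) = -12.588724 < 0 → new bracket [2.125531, 4.110000]
step 3: c = 2.219827, f(c) = -8.718436 < 0 → new bracket [2.219827, 4.110000]

2.21983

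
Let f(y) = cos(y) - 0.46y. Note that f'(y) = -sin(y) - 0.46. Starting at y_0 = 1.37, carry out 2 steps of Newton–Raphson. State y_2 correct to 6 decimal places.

1.060972

y_0 = 1.370000: f = -0.430750, f' = -1.439908 → y_1 = 1.370000 - (-0.430750)/(-1.439908) = 1.070849
y_1 = 1.070849: f = -0.013211, f' = -1.337608 → y_2 = 1.070849 - (-0.013211)/(-1.337608) = 1.060972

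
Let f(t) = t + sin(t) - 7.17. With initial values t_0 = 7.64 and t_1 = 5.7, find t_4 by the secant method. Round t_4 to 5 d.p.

f(t_0) = 1.447193, f(t_1) = -2.020686
t_2 = 5.700000 - (-2.020686)·(5.700000 - 7.640000)/(-2.020686 - (1.447193)) = 6.830411; f(t_2) = 0.180732
t_3 = 6.830411 - (0.180732)·(6.830411 - 5.700000)/(0.180732 - (-2.020686)) = 6.737607; f(t_3) = 0.006550
t_4 = 6.737607 - (0.006550)·(6.737607 - 6.830411)/(0.006550 - (0.180732)) = 6.734117; f(t_4) = -0.000078

6.73412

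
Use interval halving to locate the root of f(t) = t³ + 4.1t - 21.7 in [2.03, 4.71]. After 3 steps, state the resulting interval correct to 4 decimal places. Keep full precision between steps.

[2.0300, 2.3650]

f(2.030000) = -5.011573, f(4.710000) = 102.098111 (opposite signs)
step 1: m = 3.370000, f(m) = 30.389753 > 0 → root in [2.030000, 3.370000]
step 2: m = 2.700000, f(m) = 9.053000 > 0 → root in [2.030000, 2.700000]
step 3: m = 2.365000, f(m) = 1.224477 > 0 → root in [2.030000, 2.365000]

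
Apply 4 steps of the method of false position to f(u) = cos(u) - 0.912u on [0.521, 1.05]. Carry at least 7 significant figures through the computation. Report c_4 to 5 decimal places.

0.77972

f(0.521000) = 0.392170, f(1.050000) = -0.460029
step 1: c = 0.764438, f(c) = 0.024603 > 0 → new bracket [0.764438, 1.050000]
step 2: c = 0.778936, f(c) = 0.001273 > 0 → new bracket [0.778936, 1.050000]
step 3: c = 0.779683, f(c) = 0.000065 > 0 → new bracket [0.779683, 1.050000]
step 4: c = 0.779722, f(c) = 0.000003 > 0 → new bracket [0.779722, 1.050000]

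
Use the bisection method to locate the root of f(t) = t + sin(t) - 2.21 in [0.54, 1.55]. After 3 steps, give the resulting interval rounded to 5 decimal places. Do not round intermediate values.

f(0.540000) = -1.155864, f(1.550000) = 0.339784 (opposite signs)
step 1: m = 1.045000, f(m) = -0.300075 < 0 → root in [1.045000, 1.550000]
step 2: m = 1.297500, f(m) = 0.050386 > 0 → root in [1.045000, 1.297500]
step 3: m = 1.171250, f(m) = -0.117512 < 0 → root in [1.171250, 1.297500]

[1.17125, 1.29750]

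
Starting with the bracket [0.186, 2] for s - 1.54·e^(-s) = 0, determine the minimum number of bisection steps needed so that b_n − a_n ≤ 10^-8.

28

Initial width b − a = 2 − 0.186 = 1.814000.
After n steps the width is (b−a)/2^n; need (b−a)/2^n ≤ 10^-8.
So n ≥ log₂(1.814000/10^-8) = log₂(181400000.0000) ≈ 27.4346.
Hence n = 28.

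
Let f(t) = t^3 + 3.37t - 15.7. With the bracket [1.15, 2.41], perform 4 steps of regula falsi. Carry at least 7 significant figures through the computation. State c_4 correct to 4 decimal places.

2.0607

f(1.150000) = -10.303625, f(2.410000) = 6.419221
step 1: c = 1.926337, f(c) = -2.060040 < 0 → new bracket [1.926337, 2.410000]
step 2: c = 2.043843, f(c) = -0.274511 < 0 → new bracket [2.043843, 2.410000]
step 3: c = 2.058859, f(c) = -0.034340 < 0 → new bracket [2.058859, 2.410000]
step 4: c = 2.060728, f(c) = -0.004261 < 0 → new bracket [2.060728, 2.410000]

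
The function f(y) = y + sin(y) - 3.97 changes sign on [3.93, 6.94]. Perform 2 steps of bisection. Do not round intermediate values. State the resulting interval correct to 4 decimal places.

[4.6825, 5.4350]

f(3.930000) = -0.749231, f(6.940000) = 3.580597 (opposite signs)
step 1: m = 5.435000, f(m) = 0.714918 > 0 → root in [3.930000, 5.435000]
step 2: m = 4.682500, f(m) = -0.287053 < 0 → root in [4.682500, 5.435000]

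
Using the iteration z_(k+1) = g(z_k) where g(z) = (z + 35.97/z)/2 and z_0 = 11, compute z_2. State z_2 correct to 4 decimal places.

z_1 = g(11.000000) = 7.135000
z_2 = g(7.135000) = 6.088173

6.0882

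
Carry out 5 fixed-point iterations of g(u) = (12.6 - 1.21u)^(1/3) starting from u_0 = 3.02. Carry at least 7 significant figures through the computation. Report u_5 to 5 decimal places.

u_1 = g(3.020000) = 2.075900
u_2 = g(2.075900) = 2.160747
u_3 = g(2.160747) = 2.153393
u_4 = g(2.153393) = 2.154032
u_5 = g(2.154032) = 2.153976

2.15398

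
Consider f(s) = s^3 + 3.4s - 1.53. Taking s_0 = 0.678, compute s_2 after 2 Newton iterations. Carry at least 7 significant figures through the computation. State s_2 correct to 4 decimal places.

0.4273

f'(s) = 3s^2 + 3.4
s_0 = 0.678000: f = 1.086866, f' = 4.779052 → s_1 = 0.678000 - (1.086866)/(4.779052) = 0.450577
s_1 = 0.450577: f = 0.093438, f' = 4.009059 → s_2 = 0.450577 - (0.093438)/(4.009059) = 0.427270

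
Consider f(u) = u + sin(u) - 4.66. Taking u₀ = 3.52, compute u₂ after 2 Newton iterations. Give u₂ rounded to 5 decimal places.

Newton update: u ← u − f(u)/f'(u).
f'(u) = 1 + cos(u)
u_0 = 3.520000: f = -1.509441, f' = 0.070746 → u_1 = 3.520000 - (-1.509441)/(0.070746) = 24.856123
u_1 = 24.856123: f = 19.923018, f' = 1.961984 → u_2 = 24.856123 - (19.923018)/(1.961984) = 14.701599

14.70160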